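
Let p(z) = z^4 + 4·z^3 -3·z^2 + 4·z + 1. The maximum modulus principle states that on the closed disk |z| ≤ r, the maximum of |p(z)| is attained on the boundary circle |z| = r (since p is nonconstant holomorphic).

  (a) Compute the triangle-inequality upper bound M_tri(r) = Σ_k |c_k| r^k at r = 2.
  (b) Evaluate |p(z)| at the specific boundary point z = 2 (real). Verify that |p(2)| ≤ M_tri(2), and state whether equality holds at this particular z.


Coefficients: c_0 = 1, c_1 = 4, c_2 = -3, c_3 = 4, c_4 = 1. Radius r = 2.
Part (a). Triangle bound: M_tri(r) = Σ_k |c_k| r^k
  = |1|·2^0 + |4|·2^1 + |-3|·2^2 + |4|·2^3 + |1|·2^4
  = 1 + 8 + 12 + 32 + 16 = 69.
This bounds M(r) := max_{|z|=r} |p(z)| from above; equality holds iff all terms c_k z^k can be made to align in phase at a single z on |z|=r.
Part (b). At z = 2 (real, on the circle |z| = r):
  p(2) = (1)·2^0 + (4)·2^1 + (-3)·2^2 + (4)·2^3 + (1)·2^4 = 45.
  |p(2)| = 45.
Check: |p(2)| = 45 ≤ 69 = M_tri(2). ✓ Equality does not hold at z = 2 (the coefficients have mixed signs, so the terms do not all align in phase there).

M_tri(2) = 69; |p(2)| = 45; equality at z=2: no.


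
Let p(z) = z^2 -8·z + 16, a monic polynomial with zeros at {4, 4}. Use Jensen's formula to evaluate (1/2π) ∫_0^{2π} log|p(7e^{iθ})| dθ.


Zeros: 4, 4; r = 7.
Inside |z| < r: 4, 4. Outside (|z| ≥ r): ∅.
p(0) = 16, so log|p(0)| = log(16) = 2.7726.
Apply Jensen: I(r) = log|p(0)| + Σ_k log(r/|z_k|), summed over zeros inside |z| < r.
  log(r/|z_k|) for z_k = 4: log(7/4) = 0.5596
  log(r/|z_k|) for z_k = 4: log(7/4) = 0.5596
Sum over inside zeros: 1.1192.
I(r) = log|p(0)| + (inside sum) = 2.7726 + 1.1192 = 3.8918.
Closed form (all zeros inside, monic): I(r) = n·log(r) = 2·log(7) = 3.8918. ✓

I(r) ≈ 3.8918.


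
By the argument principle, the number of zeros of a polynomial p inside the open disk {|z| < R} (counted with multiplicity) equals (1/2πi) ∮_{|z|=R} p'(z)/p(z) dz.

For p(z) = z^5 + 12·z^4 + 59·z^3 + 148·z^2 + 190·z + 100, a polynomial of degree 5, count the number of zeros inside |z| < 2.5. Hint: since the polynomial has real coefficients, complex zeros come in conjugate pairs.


The zeros of p are: (-2 + 1i), (-2 - 1i), -2, (-3 + 1i), (-3 - 1i).
Their magnitudes are: 2.236, 2.236, 2, 3.162, 3.162.
Zeros with |z| < R = 2.5: (-2 + 1i), (-2 - 1i), -2.
Count = 3.
By the argument principle, (1/2πi) ∮_{|z|=R} p'(z)/p(z) dz equals exactly this count.

Number of zeros inside |z| < 2.5: 3.


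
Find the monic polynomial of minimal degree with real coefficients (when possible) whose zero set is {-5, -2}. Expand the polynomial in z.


The polynomial is p(z) = ∏_{α ∈ S} (z − α), where S = {-5, -2}.
Expanding the product yields: p(z) = z^2 + 7·z + 10.
The resulting polynomial has degree 2 and real coefficients as required.

p(z) = z^2 + 7·z + 10.


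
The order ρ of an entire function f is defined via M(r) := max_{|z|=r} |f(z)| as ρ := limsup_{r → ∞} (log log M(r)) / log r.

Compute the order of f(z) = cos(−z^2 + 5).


Write cos(w) = (e^{iw} ± e^{−iw})/(2 or 2i), so |cos(w)| ≤ e^{|w|}. With w = −z^2 + 5, |w| ≤ 1r^2 + 5 on |z|=r, giving M(r) ≤ e^{1r^2 + 5} and ρ ≤ 2. For the lower bound, choose z on |z|=r with -1z^2 purely imaginary of modulus 1r^2; then |cos(−z^2 + 5)| grows like e^{1r^2}/2, so ρ ≥ 2. Hence ρ = 2.
Therefore ρ = 2.

Order ρ = 2.


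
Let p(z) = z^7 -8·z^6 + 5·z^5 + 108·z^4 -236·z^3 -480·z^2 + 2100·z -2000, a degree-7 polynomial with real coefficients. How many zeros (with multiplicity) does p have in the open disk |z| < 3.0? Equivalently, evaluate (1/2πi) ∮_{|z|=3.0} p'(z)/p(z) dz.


The zeros of p are: 4, (-3 + 1i), (-3 - 1i), (2 + 1i), (2 - 1i), (3 + 1i), (3 - 1i).
Their magnitudes are: 4, 3.162, 3.162, 2.236, 2.236, 3.162, 3.162.
Zeros with |z| < R = 3.0: (2 + 1i), (2 - 1i).
Count = 2.
By the argument principle, (1/2πi) ∮_{|z|=R} p'(z)/p(z) dz equals exactly this count.

Number of zeros inside |z| < 3.0: 2.


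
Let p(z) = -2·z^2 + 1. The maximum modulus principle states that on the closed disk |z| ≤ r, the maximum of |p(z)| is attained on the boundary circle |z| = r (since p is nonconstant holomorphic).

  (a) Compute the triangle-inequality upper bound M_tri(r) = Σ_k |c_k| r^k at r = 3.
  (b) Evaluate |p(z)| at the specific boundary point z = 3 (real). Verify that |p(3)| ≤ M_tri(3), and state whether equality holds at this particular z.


Coefficients: c_0 = 1, c_1 = 0, c_2 = -2. Radius r = 3.
Part (a). Triangle bound: M_tri(r) = Σ_k |c_k| r^k
  = |1|·3^0 + |0|·3^1 + |-2|·3^2
  = 1 + 0 + 18 = 19.
This bounds M(r) := max_{|z|=r} |p(z)| from above; equality holds iff all terms c_k z^k can be made to align in phase at a single z on |z|=r.
Part (b). At z = 3 (real, on the circle |z| = r):
  p(3) = (1)·3^0 + (0)·3^1 + (-2)·3^2 = -17.
  |p(3)| = 17.
Check: |p(3)| = 17 ≤ 19 = M_tri(3). ✓ Equality does not hold at z = 3 (the coefficients have mixed signs, so the terms do not all align in phase there).

M_tri(3) = 19; |p(3)| = 17; equality at z=3: no.


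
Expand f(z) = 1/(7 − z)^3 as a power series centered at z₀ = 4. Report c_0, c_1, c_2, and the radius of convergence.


Let w = z − z₀, so z = z₀ + w.
Then 7 − z = 7 − (z₀ + w) = (7 − z₀) − w = 3 − w.
f(z) = 1/(3 − w)^3 = (1/(3)^3) · (1 − w/(3))^{−3}.
By the binomial series (1−u)^{−3} = Σ_{n≥0} C(n+2, 2) u^n for |u|<1, with u = w/(3):
  c_n = C(n+2, 2) / (3)^(n+3).
  c_0 = 1/(3)^3 = 1/27.
  c_1 = 3/(3)^4 = 1/27.
  c_2 = 6/(3)^5 = 2/81.
The series is valid for |w/d| < 1, i.e. |z − z₀| < |d|.
Radius of convergence: R = |7 − z₀| = |3| = 3 (distance from z₀ to the singularity z = 7).

c_0 = 1/27, c_1 = 1/27, c_2 = 2/81; R = 3.


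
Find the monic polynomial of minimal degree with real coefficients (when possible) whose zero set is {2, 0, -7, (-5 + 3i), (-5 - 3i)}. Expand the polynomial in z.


The polynomial is p(z) = ∏_{α ∈ S} (z − α), where S = {2, 0, -7, (-5 + 3i), (-5 - 3i)}.
Expanding the product yields: p(z) = z^5 + 15·z^4 + 70·z^3 + 30·z^2 -476·z.
Note conjugate pairs combine to real quadratics: (z − (-5+3i))(z − (-5−3i)) = z² + 10z + 34.
The resulting polynomial has degree 5 and real coefficients as required.

p(z) = z^5 + 15·z^4 + 70·z^3 + 30·z^2 -476·z.


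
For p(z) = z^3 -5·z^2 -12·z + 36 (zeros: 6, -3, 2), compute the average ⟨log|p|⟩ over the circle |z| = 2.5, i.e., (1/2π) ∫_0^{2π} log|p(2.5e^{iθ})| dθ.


Zeros: -3, 2, 6; r = 2.5.
Inside |z| < r: 2. Outside (|z| ≥ r): -3, 6.
p(0) = 36, so log|p(0)| = log(36) = 3.5835.
Apply Jensen: I(r) = log|p(0)| + Σ_k log(r/|z_k|), summed over zeros inside |z| < r.
  log(r/|z_k|) for z_k = 2: log(2.5/2) = 0.2231
  Outside zeros (-3, 6) contribute nothing to the Jensen sum.
Sum over inside zeros: 0.2231.
I(r) = log|p(0)| + (inside sum) = 3.5835 + 0.2231 = 3.8067.
Note: since some zeros are outside |z| ≤ r, the simplified n·log(r) form does NOT apply — only the inside zeros contribute.

I(r) ≈ 3.8067.


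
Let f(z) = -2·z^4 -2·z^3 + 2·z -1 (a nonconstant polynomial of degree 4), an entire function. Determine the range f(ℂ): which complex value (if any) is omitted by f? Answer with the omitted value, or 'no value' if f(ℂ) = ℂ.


Little Picard bounds the complement of f(ℂ) to at most one point.
For every w ∈ ℂ, the equation p(z) − w = 0 is a nonconstant polynomial in z and hence has at least one root by the fundamental theorem of algebra. So p is surjective onto ℂ, omitting no value.

Omitted value: no value.


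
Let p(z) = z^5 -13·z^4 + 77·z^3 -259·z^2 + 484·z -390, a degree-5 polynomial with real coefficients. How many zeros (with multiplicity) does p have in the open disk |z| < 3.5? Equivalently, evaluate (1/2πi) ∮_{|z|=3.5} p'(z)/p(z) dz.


The zeros of p are: 3, (2 + 3i), (2 - 3i), (3 + 1i), (3 - 1i).
Their magnitudes are: 3, 3.606, 3.606, 3.162, 3.162.
Zeros with |z| < R = 3.5: 3, (3 + 1i), (3 - 1i).
Count = 3.
By the argument principle, (1/2πi) ∮_{|z|=R} p'(z)/p(z) dz equals exactly this count.

Number of zeros inside |z| < 3.5: 3.


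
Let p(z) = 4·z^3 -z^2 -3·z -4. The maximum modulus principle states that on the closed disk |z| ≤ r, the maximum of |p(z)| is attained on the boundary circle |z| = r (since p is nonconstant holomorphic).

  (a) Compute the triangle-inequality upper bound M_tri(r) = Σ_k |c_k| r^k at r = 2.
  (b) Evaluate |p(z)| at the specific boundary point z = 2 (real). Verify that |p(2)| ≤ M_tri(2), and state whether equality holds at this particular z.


Coefficients: c_0 = -4, c_1 = -3, c_2 = -1, c_3 = 4. Radius r = 2.
Part (a). Triangle bound: M_tri(r) = Σ_k |c_k| r^k
  = |-4|·2^0 + |-3|·2^1 + |-1|·2^2 + |4|·2^3
  = 4 + 6 + 4 + 32 = 46.
This bounds M(r) := max_{|z|=r} |p(z)| from above; equality holds iff all terms c_k z^k can be made to align in phase at a single z on |z|=r.
Part (b). At z = 2 (real, on the circle |z| = r):
  p(2) = (-4)·2^0 + (-3)·2^1 + (-1)·2^2 + (4)·2^3 = 18.
  |p(2)| = 18.
Check: |p(2)| = 18 ≤ 46 = M_tri(2). ✓ Equality does not hold at z = 2 (the coefficients have mixed signs, so the terms do not all align in phase there).

M_tri(2) = 46; |p(2)| = 18; equality at z=2: no.


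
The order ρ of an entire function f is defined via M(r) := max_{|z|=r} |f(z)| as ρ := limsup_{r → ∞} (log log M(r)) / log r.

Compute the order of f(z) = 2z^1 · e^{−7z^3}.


M(r) = max_{|z|=r} |2|·|z|^1·|e^{−7z^3}| = 2·r^1 · e^{7r^3} (the factors attain their maxima compatibly on |z|=r). Then log M(r) = log 2 + 1·log r + 7r^3, dominated by the last term, so log log M(r) ~ 3·log r. The polynomial factor 2z^1 contributes only a log r term and does not affect the order. ρ = 3.
Therefore ρ = 3.

Order ρ = 3.


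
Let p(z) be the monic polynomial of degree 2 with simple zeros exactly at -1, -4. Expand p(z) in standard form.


The polynomial is p(z) = ∏_{α ∈ S} (z − α), where S = {-1, -4}.
Expanding the product yields: p(z) = z^2 + 5·z + 4.
The resulting polynomial has degree 2 and real coefficients as required.

p(z) = z^2 + 5·z + 4.


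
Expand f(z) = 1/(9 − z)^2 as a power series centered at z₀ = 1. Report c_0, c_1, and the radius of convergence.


Let w = z − z₀, so z = z₀ + w.
Then 9 − z = 9 − (z₀ + w) = (9 − z₀) − w = 8 − w.
f(z) = 1/(8 − w)^2 = (1/(8)^2) · (1 − w/(8))^{−2}.
By the binomial series (1−u)^{−2} = Σ_{n≥0} C(n+1, 1) u^n for |u|<1, with u = w/(8):
  c_n = C(n+1, 1) / (8)^(n+2).
  c_0 = 1/(8)^2 = 1/64.
  c_1 = 2/(8)^3 = 1/256.
The series is valid for |w/d| < 1, i.e. |z − z₀| < |d|.
Radius of convergence: R = |9 − z₀| = |8| = 8 (distance from z₀ to the singularity z = 9).

c_0 = 1/64, c_1 = 1/256; R = 8.


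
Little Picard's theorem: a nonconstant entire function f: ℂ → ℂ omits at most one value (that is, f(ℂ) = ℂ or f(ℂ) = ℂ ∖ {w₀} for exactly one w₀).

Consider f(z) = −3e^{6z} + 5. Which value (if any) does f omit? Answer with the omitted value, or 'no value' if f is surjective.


Little Picard bounds the complement of f(ℂ) to at most one point.
e^{6z} is never zero on ℂ, so -3·e^{6z} takes every value in ℂ ∖ {0}. Adding 5 shifts the range to ℂ ∖ {5}. Thus f omits exactly the value 5.

Omitted value: 5.


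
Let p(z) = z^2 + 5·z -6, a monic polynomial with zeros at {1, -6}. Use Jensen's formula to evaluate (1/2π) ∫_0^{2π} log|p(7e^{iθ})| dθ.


Zeros: -6, 1; r = 7.
Inside |z| < r: -6, 1. Outside (|z| ≥ r): ∅.
p(0) = -6, so log|p(0)| = log(6) = 1.7918.
Apply Jensen: I(r) = log|p(0)| + Σ_k log(r/|z_k|), summed over zeros inside |z| < r.
  log(r/|z_k|) for z_k = 1: log(7/1) = 1.9459
  log(r/|z_k|) for z_k = -6: log(7/6) = 0.1542
Sum over inside zeros: 2.1001.
I(r) = log|p(0)| + (inside sum) = 1.7918 + 2.1001 = 3.8918.
Closed form (all zeros inside, monic): I(r) = n·log(r) = 2·log(7) = 3.8918. ✓

I(r) ≈ 3.8918.


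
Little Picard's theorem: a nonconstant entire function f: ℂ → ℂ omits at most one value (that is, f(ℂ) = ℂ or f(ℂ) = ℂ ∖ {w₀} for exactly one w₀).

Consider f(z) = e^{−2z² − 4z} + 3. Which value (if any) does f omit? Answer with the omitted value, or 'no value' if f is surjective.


Little Picard bounds the complement of f(ℂ) to at most one point.
The exponent g(z) = −2z² − 4z is a nonconstant polynomial, hence surjective onto ℂ. So e^{g(z)} takes every value in {e^w : w ∈ ℂ} = ℂ ∖ {0}. Adding 3 shifts the range to ℂ ∖ {3}. f omits exactly 3.

Omitted value: 3.


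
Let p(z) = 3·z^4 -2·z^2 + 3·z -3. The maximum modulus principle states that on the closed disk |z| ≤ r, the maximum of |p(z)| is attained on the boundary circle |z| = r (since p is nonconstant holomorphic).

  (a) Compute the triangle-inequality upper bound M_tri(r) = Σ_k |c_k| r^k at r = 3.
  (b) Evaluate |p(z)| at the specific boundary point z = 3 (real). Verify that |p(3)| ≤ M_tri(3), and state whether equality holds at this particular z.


Coefficients: c_0 = -3, c_1 = 3, c_2 = -2, c_3 = 0, c_4 = 3. Radius r = 3.
Part (a). Triangle bound: M_tri(r) = Σ_k |c_k| r^k
  = |-3|·3^0 + |3|·3^1 + |-2|·3^2 + |0|·3^3 + |3|·3^4
  = 3 + 9 + 18 + 0 + 243 = 273.
This bounds M(r) := max_{|z|=r} |p(z)| from above; equality holds iff all terms c_k z^k can be made to align in phase at a single z on |z|=r.
Part (b). At z = 3 (real, on the circle |z| = r):
  p(3) = (-3)·3^0 + (3)·3^1 + (-2)·3^2 + (0)·3^3 + (3)·3^4 = 231.
  |p(3)| = 231.
Check: |p(3)| = 231 ≤ 273 = M_tri(3). ✓ Equality does not hold at z = 3 (the coefficients have mixed signs, so the terms do not all align in phase there).

M_tri(3) = 273; |p(3)| = 231; equality at z=3: no.


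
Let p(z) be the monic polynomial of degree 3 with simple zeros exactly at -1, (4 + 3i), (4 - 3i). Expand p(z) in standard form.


The polynomial is p(z) = ∏_{α ∈ S} (z − α), where S = {-1, (4 + 3i), (4 - 3i)}.
Expanding the product yields: p(z) = z^3 -7·z^2 + 17·z + 25.
Note conjugate pairs combine to real quadratics: (z − (4+3i))(z − (4−3i)) = z² − 8z + 25.
The resulting polynomial has degree 3 and real coefficients as required.

p(z) = z^3 -7·z^2 + 17·z + 25.


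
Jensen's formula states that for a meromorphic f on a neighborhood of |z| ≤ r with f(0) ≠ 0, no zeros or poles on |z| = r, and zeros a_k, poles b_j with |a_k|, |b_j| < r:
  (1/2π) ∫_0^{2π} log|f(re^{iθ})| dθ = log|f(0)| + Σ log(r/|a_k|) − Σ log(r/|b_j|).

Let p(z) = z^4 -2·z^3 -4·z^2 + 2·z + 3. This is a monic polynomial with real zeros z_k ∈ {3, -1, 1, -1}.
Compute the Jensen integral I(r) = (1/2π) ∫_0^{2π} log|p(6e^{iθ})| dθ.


Zeros: -1, -1, 1, 3; r = 6.
Inside |z| < r: -1, -1, 1, 3. Outside (|z| ≥ r): ∅.
p(0) = 3, so log|p(0)| = log(3) = 1.0986.
Apply Jensen: I(r) = log|p(0)| + Σ_k log(r/|z_k|), summed over zeros inside |z| < r.
  log(r/|z_k|) for z_k = 3: log(6/3) = 0.6931
  log(r/|z_k|) for z_k = -1: log(6/1) = 1.7918
  log(r/|z_k|) for z_k = 1: log(6/1) = 1.7918
  log(r/|z_k|) for z_k = -1: log(6/1) = 1.7918
Sum over inside zeros: 6.0684.
I(r) = log|p(0)| + (inside sum) = 1.0986 + 6.0684 = 7.1670.
Closed form (all zeros inside, monic): I(r) = n·log(r) = 4·log(6) = 7.1670. ✓

I(r) ≈ 7.1670.


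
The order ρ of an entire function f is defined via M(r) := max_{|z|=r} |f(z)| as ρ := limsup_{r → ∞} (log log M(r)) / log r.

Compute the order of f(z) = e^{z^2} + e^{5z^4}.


Each summand is entire of order 2 and 4 respectively (as in the single-exponential case). The order of a sum is at most the max of the orders, so ρ ≤ 4. For the lower bound: on |z|=r choose arg z so that 5z^4 is real positive; then |e^{5z^4}| = e^{5r^4} while |e^{1z^2}| ≤ e^{1r^2} = o(e^{5r^4}). So |f| ≥ e^{5r^4}(1 − o(1)) and ρ ≥ 4. Hence ρ = max(2, 4) = 4.
Therefore ρ = 4.

Order ρ = 4.


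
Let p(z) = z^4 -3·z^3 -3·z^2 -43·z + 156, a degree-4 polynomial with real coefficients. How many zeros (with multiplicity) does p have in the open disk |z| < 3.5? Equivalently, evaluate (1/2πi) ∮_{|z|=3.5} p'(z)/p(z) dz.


The zeros of p are: (-2 + 3i), (-2 - 3i), 3, 4.
Their magnitudes are: 3.606, 3.606, 3, 4.
Zeros with |z| < R = 3.5: 3.
Count = 1.
By the argument principle, (1/2πi) ∮_{|z|=R} p'(z)/p(z) dz equals exactly this count.

Number of zeros inside |z| < 3.5: 1.


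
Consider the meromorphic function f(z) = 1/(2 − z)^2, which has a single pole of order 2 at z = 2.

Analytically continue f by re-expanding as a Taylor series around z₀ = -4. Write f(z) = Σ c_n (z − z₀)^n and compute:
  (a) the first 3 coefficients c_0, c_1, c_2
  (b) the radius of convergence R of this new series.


Let w = z − z₀, so z = z₀ + w.
Then 2 − z = 2 − (z₀ + w) = (2 − z₀) − w = 6 − w.
f(z) = 1/(6 − w)^2 = (1/(6)^2) · (1 − w/(6))^{−2}.
By the binomial series (1−u)^{−2} = Σ_{n≥0} C(n+1, 1) u^n for |u|<1, with u = w/(6):
  c_n = C(n+1, 1) / (6)^(n+2).
  c_0 = 1/(6)^2 = 1/36.
  c_1 = 2/(6)^3 = 1/108.
  c_2 = 3/(6)^4 = 1/432.
The series is valid for |w/d| < 1, i.e. |z − z₀| < |d|.
Radius of convergence: R = |2 − z₀| = |6| = 6 (distance from z₀ to the singularity z = 2).

c_0 = 1/36, c_1 = 1/108, c_2 = 1/432; R = 6.


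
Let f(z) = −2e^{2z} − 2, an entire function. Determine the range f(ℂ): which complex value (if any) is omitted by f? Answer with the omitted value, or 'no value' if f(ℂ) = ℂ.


Little Picard bounds the complement of f(ℂ) to at most one point.
e^{2z} is never zero on ℂ, so -2·e^{2z} takes every value in ℂ ∖ {0}. Adding -2 shifts the range to ℂ ∖ {-2}. Thus f omits exactly the value -2.

Omitted value: -2.


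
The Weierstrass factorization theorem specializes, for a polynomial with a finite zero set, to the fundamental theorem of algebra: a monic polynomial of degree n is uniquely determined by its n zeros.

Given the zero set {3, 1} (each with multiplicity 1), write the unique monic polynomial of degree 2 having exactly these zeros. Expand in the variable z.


The polynomial is p(z) = ∏_{α ∈ S} (z − α), where S = {3, 1}.
Expanding the product yields: p(z) = z^2 -4·z + 3.
The resulting polynomial has degree 2 and real coefficients as required.

p(z) = z^2 -4·z + 3.


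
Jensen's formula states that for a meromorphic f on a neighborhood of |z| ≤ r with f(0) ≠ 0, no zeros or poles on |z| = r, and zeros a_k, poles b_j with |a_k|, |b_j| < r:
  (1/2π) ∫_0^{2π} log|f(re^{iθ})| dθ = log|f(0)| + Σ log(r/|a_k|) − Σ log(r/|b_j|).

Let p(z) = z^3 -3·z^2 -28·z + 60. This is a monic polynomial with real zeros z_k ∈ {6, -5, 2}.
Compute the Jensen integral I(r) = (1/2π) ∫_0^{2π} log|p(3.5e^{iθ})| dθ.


Zeros: -5, 2, 6; r = 3.5.
Inside |z| < r: 2. Outside (|z| ≥ r): -5, 6.
p(0) = 60, so log|p(0)| = log(60) = 4.0943.
Apply Jensen: I(r) = log|p(0)| + Σ_k log(r/|z_k|), summed over zeros inside |z| < r.
  log(r/|z_k|) for z_k = 2: log(3.5/2) = 0.5596
  Outside zeros (-5, 6) contribute nothing to the Jensen sum.
Sum over inside zeros: 0.5596.
I(r) = log|p(0)| + (inside sum) = 4.0943 + 0.5596 = 4.6540.
Note: since some zeros are outside |z| ≤ r, the simplified n·log(r) form does NOT apply — only the inside zeros contribute.

I(r) ≈ 4.6540.


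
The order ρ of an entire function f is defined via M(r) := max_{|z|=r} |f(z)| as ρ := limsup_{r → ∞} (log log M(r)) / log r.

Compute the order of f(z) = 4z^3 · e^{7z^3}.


M(r) = max_{|z|=r} |4|·|z|^3·|e^{7z^3}| = 4·r^3 · e^{7r^3} (the factors attain their maxima compatibly on |z|=r). Then log M(r) = log 4 + 3·log r + 7r^3, dominated by the last term, so log log M(r) ~ 3·log r. The polynomial factor 4z^3 contributes only a log r term and does not affect the order. ρ = 3.
Therefore ρ = 3.

Order ρ = 3.


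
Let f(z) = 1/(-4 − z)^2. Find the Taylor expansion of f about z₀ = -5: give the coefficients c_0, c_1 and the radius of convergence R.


Let w = z − z₀, so z = z₀ + w.
Then -4 − z = -4 − (z₀ + w) = (-4 − z₀) − w = 1 − w.
f(z) = 1/(1 − w)^2 = (1/(1)^2) · (1 − w/(1))^{−2}.
By the binomial series (1−u)^{−2} = Σ_{n≥0} C(n+1, 1) u^n for |u|<1, with u = w/(1):
  c_n = C(n+1, 1) / (1)^(n+2).
  c_0 = 1/(1)^2 = 1.
  c_1 = 2/(1)^3 = 2.
The series is valid for |w/d| < 1, i.e. |z − z₀| < |d|.
Radius of convergence: R = |-4 − z₀| = |1| = 1 (distance from z₀ to the singularity z = -4).

c_0 = 1, c_1 = 2; R = 1.


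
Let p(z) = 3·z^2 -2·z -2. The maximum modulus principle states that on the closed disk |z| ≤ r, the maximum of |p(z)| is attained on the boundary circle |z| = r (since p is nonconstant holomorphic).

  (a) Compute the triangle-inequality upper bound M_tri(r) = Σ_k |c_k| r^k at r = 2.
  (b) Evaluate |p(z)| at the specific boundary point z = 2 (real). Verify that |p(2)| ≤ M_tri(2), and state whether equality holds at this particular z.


Coefficients: c_0 = -2, c_1 = -2, c_2 = 3. Radius r = 2.
Part (a). Triangle bound: M_tri(r) = Σ_k |c_k| r^k
  = |-2|·2^0 + |-2|·2^1 + |3|·2^2
  = 2 + 4 + 12 = 18.
This bounds M(r) := max_{|z|=r} |p(z)| from above; equality holds iff all terms c_k z^k can be made to align in phase at a single z on |z|=r.
Part (b). At z = 2 (real, on the circle |z| = r):
  p(2) = (-2)·2^0 + (-2)·2^1 + (3)·2^2 = 6.
  |p(2)| = 6.
Check: |p(2)| = 6 ≤ 18 = M_tri(2). ✓ Equality does not hold at z = 2 (the coefficients have mixed signs, so the terms do not all align in phase there).

M_tri(2) = 18; |p(2)| = 6; equality at z=2: no.


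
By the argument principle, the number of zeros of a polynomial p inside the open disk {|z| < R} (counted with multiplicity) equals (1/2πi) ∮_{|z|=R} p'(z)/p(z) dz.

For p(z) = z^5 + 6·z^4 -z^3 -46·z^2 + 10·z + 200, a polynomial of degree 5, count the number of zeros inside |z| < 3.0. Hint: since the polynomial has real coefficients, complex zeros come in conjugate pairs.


The zeros of p are: -4, (-3 + 1i), (-3 - 1i), (2 + 1i), (2 - 1i).
Their magnitudes are: 4, 3.162, 3.162, 2.236, 2.236.
Zeros with |z| < R = 3.0: (2 + 1i), (2 - 1i).
Count = 2.
By the argument principle, (1/2πi) ∮_{|z|=R} p'(z)/p(z) dz equals exactly this count.

Number of zeros inside |z| < 3.0: 2.


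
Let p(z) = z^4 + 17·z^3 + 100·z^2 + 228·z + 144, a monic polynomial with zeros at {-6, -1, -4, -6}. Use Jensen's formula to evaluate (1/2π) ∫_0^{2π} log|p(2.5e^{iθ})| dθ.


Zeros: -6, -6, -4, -1; r = 2.5.
Inside |z| < r: -1. Outside (|z| ≥ r): -6, -6, -4.
p(0) = 144, so log|p(0)| = log(144) = 4.9698.
Apply Jensen: I(r) = log|p(0)| + Σ_k log(r/|z_k|), summed over zeros inside |z| < r.
  log(r/|z_k|) for z_k = -1: log(2.5/1) = 0.9163
  Outside zeros (-6, -6, -4) contribute nothing to the Jensen sum.
Sum over inside zeros: 0.9163.
I(r) = log|p(0)| + (inside sum) = 4.9698 + 0.9163 = 5.8861.
Note: since some zeros are outside |z| ≤ r, the simplified n·log(r) form does NOT apply — only the inside zeros contribute.

I(r) ≈ 5.8861.


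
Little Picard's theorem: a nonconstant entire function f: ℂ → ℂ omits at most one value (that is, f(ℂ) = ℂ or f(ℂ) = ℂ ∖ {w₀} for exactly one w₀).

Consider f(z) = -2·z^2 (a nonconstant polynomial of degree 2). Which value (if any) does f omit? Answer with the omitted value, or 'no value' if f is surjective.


Little Picard bounds the complement of f(ℂ) to at most one point.
For every w ∈ ℂ, the equation p(z) − w = 0 is a nonconstant polynomial in z and hence has at least one root by the fundamental theorem of algebra. So p is surjective onto ℂ, omitting no value.

Omitted value: no value.


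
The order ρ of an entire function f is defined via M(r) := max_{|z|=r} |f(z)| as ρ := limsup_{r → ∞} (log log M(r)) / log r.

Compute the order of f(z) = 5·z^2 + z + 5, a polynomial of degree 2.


|f(z)| ≤ Σ|c_k|·r^k = O(r^2) as r → ∞. Polynomial growth is O(e^{r^ε}) for every ε > 0 (since r^2/e^{r^ε} → 0), so ρ ≤ ε for all ε > 0, i.e. ρ = 0. Every nonconstant polynomial has order 0.
Therefore ρ = 0.

Order ρ = 0.


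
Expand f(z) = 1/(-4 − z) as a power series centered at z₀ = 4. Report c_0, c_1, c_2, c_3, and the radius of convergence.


Let w = z − z₀, so z = z₀ + w.
Then -4 − z = -4 − (z₀ + w) = (-4 − z₀) − w = -8 − w.
f(z) = 1/(-8 − w) = (1/(-8)) · 1/(1 − w/(-8)) = Σ_{n≥0} w^n / (-8)^(n+1).
So c_n = 1/(-8)^(n+1):
  c_0 = 1/(-8)^1 = -1/8.
  c_1 = 1/(-8)^2 = 1/64.
  c_2 = 1/(-8)^3 = -1/512.
  c_3 = 1/(-8)^4 = 1/4096.
The series is valid for |w/d| < 1, i.e. |z − z₀| < |d|.
Radius of convergence: R = |-4 − z₀| = |-8| = 8 (distance from z₀ to the singularity z = -4).

c_0 = -1/8, c_1 = 1/64, c_2 = -1/512, c_3 = 1/4096; R = 8.


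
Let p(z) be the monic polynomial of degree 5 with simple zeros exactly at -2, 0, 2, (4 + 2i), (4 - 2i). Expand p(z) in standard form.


The polynomial is p(z) = ∏_{α ∈ S} (z − α), where S = {-2, 0, 2, (4 + 2i), (4 - 2i)}.
Expanding the product yields: p(z) = z^5 -8·z^4 + 16·z^3 + 32·z^2 -80·z.
Note conjugate pairs combine to real quadratics: (z − (4+2i))(z − (4−2i)) = z² − 8z + 20.
The resulting polynomial has degree 5 and real coefficients as required.

p(z) = z^5 -8·z^4 + 16·z^3 + 32·z^2 -80·z.


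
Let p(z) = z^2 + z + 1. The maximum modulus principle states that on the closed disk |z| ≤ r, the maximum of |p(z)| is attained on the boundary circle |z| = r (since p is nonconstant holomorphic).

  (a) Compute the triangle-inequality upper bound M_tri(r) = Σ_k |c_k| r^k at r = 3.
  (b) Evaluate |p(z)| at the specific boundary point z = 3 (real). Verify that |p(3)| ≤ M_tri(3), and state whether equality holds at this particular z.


Coefficients: c_0 = 1, c_1 = 1, c_2 = 1. Radius r = 3.
Part (a). Triangle bound: M_tri(r) = Σ_k |c_k| r^k
  = |1|·3^0 + |1|·3^1 + |1|·3^2
  = 1 + 3 + 9 = 13.
This bounds M(r) := max_{|z|=r} |p(z)| from above; equality holds iff all terms c_k z^k can be made to align in phase at a single z on |z|=r.
Part (b). At z = 3 (real, on the circle |z| = r):
  p(3) = (1)·3^0 + (1)·3^1 + (1)·3^2 = 13.
  |p(3)| = 13.
Since all nonzero coefficients share the same sign, |p(3)| = 13 = M_tri(3); the triangle bound is attained at z = 3, so in fact M(r) = 13.

M_tri(3) = 13; |p(3)| = 13; equality at z=3: yes.


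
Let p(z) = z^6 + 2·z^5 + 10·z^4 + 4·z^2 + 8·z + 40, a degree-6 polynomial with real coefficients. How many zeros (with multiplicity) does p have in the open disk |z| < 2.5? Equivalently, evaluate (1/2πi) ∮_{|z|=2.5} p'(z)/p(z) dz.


The zeros of p are: (-1 + 3i), (-1 - 3i), (-1 + 1i), (-1 - 1i), (1 + 1i), (1 - 1i).
Their magnitudes are: 3.162, 3.162, 1.414, 1.414, 1.414, 1.414.
Zeros with |z| < R = 2.5: (-1 + 1i), (-1 - 1i), (1 + 1i), (1 - 1i).
Count = 4.
By the argument principle, (1/2πi) ∮_{|z|=R} p'(z)/p(z) dz equals exactly this count.

Number of zeros inside |z| < 2.5: 4.


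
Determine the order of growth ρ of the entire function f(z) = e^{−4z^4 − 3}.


|e^{−4z^4 − 3}| = e^{Re(-4·z^4) + -3} ≤ e^{4|z|^4 + -3} = e^{4r^4 + -3} on |z| = r, so ρ ≤ 4. Choosing z on |z|=r so that -4·z^4 is real positive (always possible by picking arg z appropriately) gives |f(z)| = e^{4r^4 + -3}, matching the bound. The additive constant -3 does not affect log log M(r) ~ 4·log r. Hence ρ = 4.
Therefore ρ = 4.

Order ρ = 4.


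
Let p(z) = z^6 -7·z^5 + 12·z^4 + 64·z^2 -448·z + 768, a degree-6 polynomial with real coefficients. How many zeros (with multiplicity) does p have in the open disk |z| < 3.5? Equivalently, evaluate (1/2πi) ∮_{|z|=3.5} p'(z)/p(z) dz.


The zeros of p are: (2 + 2i), (2 - 2i), (-2 + 2i), (-2 - 2i), 3, 4.
Their magnitudes are: 2.828, 2.828, 2.828, 2.828, 3, 4.
Zeros with |z| < R = 3.5: (2 + 2i), (2 - 2i), (-2 + 2i), (-2 - 2i), 3.
Count = 5.
By the argument principle, (1/2πi) ∮_{|z|=R} p'(z)/p(z) dz equals exactly this count.

Number of zeros inside |z| < 3.5: 5.


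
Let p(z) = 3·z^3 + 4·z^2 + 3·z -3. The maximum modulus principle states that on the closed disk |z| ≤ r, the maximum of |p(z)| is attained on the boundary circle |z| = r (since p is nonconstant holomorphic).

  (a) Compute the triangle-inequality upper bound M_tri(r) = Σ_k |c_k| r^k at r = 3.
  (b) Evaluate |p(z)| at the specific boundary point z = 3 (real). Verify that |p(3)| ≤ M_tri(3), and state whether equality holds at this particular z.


Coefficients: c_0 = -3, c_1 = 3, c_2 = 4, c_3 = 3. Radius r = 3.
Part (a). Triangle bound: M_tri(r) = Σ_k |c_k| r^k
  = |-3|·3^0 + |3|·3^1 + |4|·3^2 + |3|·3^3
  = 3 + 9 + 36 + 81 = 129.
This bounds M(r) := max_{|z|=r} |p(z)| from above; equality holds iff all terms c_k z^k can be made to align in phase at a single z on |z|=r.
Part (b). At z = 3 (real, on the circle |z| = r):
  p(3) = (-3)·3^0 + (3)·3^1 + (4)·3^2 + (3)·3^3 = 123.
  |p(3)| = 123.
Check: |p(3)| = 123 ≤ 129 = M_tri(3). ✓ Equality does not hold at z = 3 (the coefficients have mixed signs, so the terms do not all align in phase there).

M_tri(3) = 129; |p(3)| = 123; equality at z=3: no.


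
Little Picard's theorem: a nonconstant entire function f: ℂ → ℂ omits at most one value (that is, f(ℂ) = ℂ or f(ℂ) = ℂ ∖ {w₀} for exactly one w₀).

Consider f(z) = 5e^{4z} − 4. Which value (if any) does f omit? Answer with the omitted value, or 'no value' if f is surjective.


Little Picard bounds the complement of f(ℂ) to at most one point.
e^{4z} is never zero on ℂ, so 5·e^{4z} takes every value in ℂ ∖ {0}. Adding -4 shifts the range to ℂ ∖ {-4}. Thus f omits exactly the value -4.

Omitted value: -4.


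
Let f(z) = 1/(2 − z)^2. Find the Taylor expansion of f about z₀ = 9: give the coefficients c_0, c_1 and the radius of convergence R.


Let w = z − z₀, so z = z₀ + w.
Then 2 − z = 2 − (z₀ + w) = (2 − z₀) − w = -7 − w.
f(z) = 1/(-7 − w)^2 = (1/(-7)^2) · (1 − w/(-7))^{−2}.
By the binomial series (1−u)^{−2} = Σ_{n≥0} C(n+1, 1) u^n for |u|<1, with u = w/(-7):
  c_n = C(n+1, 1) / (-7)^(n+2).
  c_0 = 1/(-7)^2 = 1/49.
  c_1 = 2/(-7)^3 = -2/343.
The series is valid for |w/d| < 1, i.e. |z − z₀| < |d|.
Radius of convergence: R = |2 − z₀| = |-7| = 7 (distance from z₀ to the singularity z = 2).

c_0 = 1/49, c_1 = -2/343; R = 7.


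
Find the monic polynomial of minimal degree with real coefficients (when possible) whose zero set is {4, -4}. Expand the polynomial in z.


The polynomial is p(z) = ∏_{α ∈ S} (z − α), where S = {4, -4}.
Expanding the product yields: p(z) = z^2 -16.
The resulting polynomial has degree 2 and real coefficients as required.

p(z) = z^2 -16.


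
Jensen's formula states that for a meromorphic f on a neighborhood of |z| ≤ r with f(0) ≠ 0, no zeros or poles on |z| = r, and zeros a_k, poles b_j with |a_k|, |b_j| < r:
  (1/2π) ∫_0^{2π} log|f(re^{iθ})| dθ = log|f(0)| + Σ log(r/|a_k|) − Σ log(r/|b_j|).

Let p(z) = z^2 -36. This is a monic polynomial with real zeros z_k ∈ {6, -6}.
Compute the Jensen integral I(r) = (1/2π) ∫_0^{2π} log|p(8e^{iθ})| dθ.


Zeros: -6, 6; r = 8.
Inside |z| < r: -6, 6. Outside (|z| ≥ r): ∅.
p(0) = -36, so log|p(0)| = log(36) = 3.5835.
Apply Jensen: I(r) = log|p(0)| + Σ_k log(r/|z_k|), summed over zeros inside |z| < r.
  log(r/|z_k|) for z_k = 6: log(8/6) = 0.2877
  log(r/|z_k|) for z_k = -6: log(8/6) = 0.2877
Sum over inside zeros: 0.5754.
I(r) = log|p(0)| + (inside sum) = 3.5835 + 0.5754 = 4.1589.
Closed form (all zeros inside, monic): I(r) = n·log(r) = 2·log(8) = 4.1589. ✓

I(r) ≈ 4.1589.


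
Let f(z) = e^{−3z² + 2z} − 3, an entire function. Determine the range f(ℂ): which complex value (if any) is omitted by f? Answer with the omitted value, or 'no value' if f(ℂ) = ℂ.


Little Picard bounds the complement of f(ℂ) to at most one point.
The exponent g(z) = −3z² + 2z is a nonconstant polynomial, hence surjective onto ℂ. So e^{g(z)} takes every value in {e^w : w ∈ ℂ} = ℂ ∖ {0}. Adding -3 shifts the range to ℂ ∖ {-3}. f omits exactly -3.

Omitted value: -3.


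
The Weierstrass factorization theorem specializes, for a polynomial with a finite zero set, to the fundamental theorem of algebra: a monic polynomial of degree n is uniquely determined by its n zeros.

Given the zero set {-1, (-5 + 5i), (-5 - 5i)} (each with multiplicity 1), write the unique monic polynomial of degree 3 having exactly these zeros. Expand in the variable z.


The polynomial is p(z) = ∏_{α ∈ S} (z − α), where S = {-1, (-5 + 5i), (-5 - 5i)}.
Expanding the product yields: p(z) = z^3 + 11·z^2 + 60·z + 50.
Note conjugate pairs combine to real quadratics: (z − (-5+5i))(z − (-5−5i)) = z² + 10z + 50.
The resulting polynomial has degree 3 and real coefficients as required.

p(z) = z^3 + 11·z^2 + 60·z + 50.


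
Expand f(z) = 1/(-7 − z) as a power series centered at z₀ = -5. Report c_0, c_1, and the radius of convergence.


Let w = z − z₀, so z = z₀ + w.
Then -7 − z = -7 − (z₀ + w) = (-7 − z₀) − w = -2 − w.
f(z) = 1/(-2 − w) = (1/(-2)) · 1/(1 − w/(-2)) = Σ_{n≥0} w^n / (-2)^(n+1).
So c_n = 1/(-2)^(n+1):
  c_0 = 1/(-2)^1 = -1/2.
  c_1 = 1/(-2)^2 = 1/4.
The series is valid for |w/d| < 1, i.e. |z − z₀| < |d|.
Radius of convergence: R = |-7 − z₀| = |-2| = 2 (distance from z₀ to the singularity z = -7).

c_0 = -1/2, c_1 = 1/4; R = 2.


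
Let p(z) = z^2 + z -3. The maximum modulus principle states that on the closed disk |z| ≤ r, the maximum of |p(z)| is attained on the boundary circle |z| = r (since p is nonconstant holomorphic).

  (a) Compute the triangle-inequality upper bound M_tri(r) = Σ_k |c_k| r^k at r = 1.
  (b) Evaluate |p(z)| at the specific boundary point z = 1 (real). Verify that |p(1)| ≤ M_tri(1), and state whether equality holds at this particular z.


Coefficients: c_0 = -3, c_1 = 1, c_2 = 1. Radius r = 1.
Part (a). Triangle bound: M_tri(r) = Σ_k |c_k| r^k
  = |-3|·1^0 + |1|·1^1 + |1|·1^2
  = 3 + 1 + 1 = 5.
This bounds M(r) := max_{|z|=r} |p(z)| from above; equality holds iff all terms c_k z^k can be made to align in phase at a single z on |z|=r.
Part (b). At z = 1 (real, on the circle |z| = r):
  p(1) = (-3)·1^0 + (1)·1^1 + (1)·1^2 = -1.
  |p(1)| = 1.
Check: |p(1)| = 1 ≤ 5 = M_tri(1). ✓ Equality does not hold at z = 1 (the coefficients have mixed signs, so the terms do not all align in phase there).

M_tri(1) = 5; |p(1)| = 1; equality at z=1: no.


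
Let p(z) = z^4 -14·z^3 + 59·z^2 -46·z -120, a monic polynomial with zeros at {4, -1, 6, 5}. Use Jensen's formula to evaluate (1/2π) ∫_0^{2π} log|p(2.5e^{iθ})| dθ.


Zeros: -1, 4, 5, 6; r = 2.5.
Inside |z| < r: -1. Outside (|z| ≥ r): 4, 5, 6.
p(0) = -120, so log|p(0)| = log(120) = 4.7875.
Apply Jensen: I(r) = log|p(0)| + Σ_k log(r/|z_k|), summed over zeros inside |z| < r.
  log(r/|z_k|) for z_k = -1: log(2.5/1) = 0.9163
  Outside zeros (4, 5, 6) contribute nothing to the Jensen sum.
Sum over inside zeros: 0.9163.
I(r) = log|p(0)| + (inside sum) = 4.7875 + 0.9163 = 5.7038.
Note: since some zeros are outside |z| ≤ r, the simplified n·log(r) form does NOT apply — only the inside zeros contribute.

I(r) ≈ 5.7038.


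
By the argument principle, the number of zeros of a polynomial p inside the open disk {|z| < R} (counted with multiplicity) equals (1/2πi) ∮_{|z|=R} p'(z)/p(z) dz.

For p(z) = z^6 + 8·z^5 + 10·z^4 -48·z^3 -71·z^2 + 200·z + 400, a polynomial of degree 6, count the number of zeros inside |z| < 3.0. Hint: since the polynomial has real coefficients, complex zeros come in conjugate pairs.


The zeros of p are: (-2 + 1i), (-2 - 1i), -4, -4, (2 + 1i), (2 - 1i).
Their magnitudes are: 2.236, 2.236, 4, 4, 2.236, 2.236.
Zeros with |z| < R = 3.0: (-2 + 1i), (-2 - 1i), (2 + 1i), (2 - 1i).
Count = 4.
By the argument principle, (1/2πi) ∮_{|z|=R} p'(z)/p(z) dz equals exactly this count.

Number of zeros inside |z| < 3.0: 4.


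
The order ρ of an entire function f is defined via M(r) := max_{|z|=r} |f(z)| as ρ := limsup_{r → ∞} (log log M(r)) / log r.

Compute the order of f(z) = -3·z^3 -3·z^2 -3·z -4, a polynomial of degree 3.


|f(z)| ≤ Σ|c_k|·r^k = O(r^3) as r → ∞. Polynomial growth is O(e^{r^ε}) for every ε > 0 (since r^3/e^{r^ε} → 0), so ρ ≤ ε for all ε > 0, i.e. ρ = 0. Every nonconstant polynomial has order 0.
Therefore ρ = 0.

Order ρ = 0.


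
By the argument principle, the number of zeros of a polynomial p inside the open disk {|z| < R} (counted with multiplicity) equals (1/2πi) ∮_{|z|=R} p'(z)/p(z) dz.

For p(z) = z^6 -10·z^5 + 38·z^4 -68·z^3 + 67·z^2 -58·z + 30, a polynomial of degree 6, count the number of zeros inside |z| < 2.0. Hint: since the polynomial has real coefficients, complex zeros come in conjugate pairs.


The zeros of p are: (3 + 1i), (3 - 1i), (0 + 1i), (0 - 1i), 1, 3.
Their magnitudes are: 3.162, 3.162, 1, 1, 1, 3.
Zeros with |z| < R = 2.0: (0 + 1i), (0 - 1i), 1.
Count = 3.
By the argument principle, (1/2πi) ∮_{|z|=R} p'(z)/p(z) dz equals exactly this count.

Number of zeros inside |z| < 2.0: 3.


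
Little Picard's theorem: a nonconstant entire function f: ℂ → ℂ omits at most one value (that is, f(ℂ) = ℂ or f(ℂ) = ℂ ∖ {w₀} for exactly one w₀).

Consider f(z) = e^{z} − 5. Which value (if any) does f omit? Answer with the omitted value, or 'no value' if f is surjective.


Little Picard bounds the complement of f(ℂ) to at most one point.
e^{z} is never zero on ℂ, so 1·e^{z} takes every value in ℂ ∖ {0}. Adding -5 shifts the range to ℂ ∖ {-5}. Thus f omits exactly the value -5.

Omitted value: -5.


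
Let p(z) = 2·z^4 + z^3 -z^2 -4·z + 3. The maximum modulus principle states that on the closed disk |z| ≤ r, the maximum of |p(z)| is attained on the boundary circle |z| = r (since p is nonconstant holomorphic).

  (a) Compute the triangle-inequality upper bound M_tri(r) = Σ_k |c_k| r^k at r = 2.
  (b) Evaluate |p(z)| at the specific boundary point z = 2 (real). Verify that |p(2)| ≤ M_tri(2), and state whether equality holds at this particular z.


Coefficients: c_0 = 3, c_1 = -4, c_2 = -1, c_3 = 1, c_4 = 2. Radius r = 2.
Part (a). Triangle bound: M_tri(r) = Σ_k |c_k| r^k
  = |3|·2^0 + |-4|·2^1 + |-1|·2^2 + |1|·2^3 + |2|·2^4
  = 3 + 8 + 4 + 8 + 32 = 55.
This bounds M(r) := max_{|z|=r} |p(z)| from above; equality holds iff all terms c_k z^k can be made to align in phase at a single z on |z|=r.
Part (b). At z = 2 (real, on the circle |z| = r):
  p(2) = (3)·2^0 + (-4)·2^1 + (-1)·2^2 + (1)·2^3 + (2)·2^4 = 31.
  |p(2)| = 31.
Check: |p(2)| = 31 ≤ 55 = M_tri(2). ✓ Equality does not hold at z = 2 (the coefficients have mixed signs, so the terms do not all align in phase there).

M_tri(2) = 55; |p(2)| = 31; equality at z=2: no.


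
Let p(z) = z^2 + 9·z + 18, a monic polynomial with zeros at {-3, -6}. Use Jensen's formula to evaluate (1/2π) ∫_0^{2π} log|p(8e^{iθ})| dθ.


Zeros: -6, -3; r = 8.
Inside |z| < r: -6, -3. Outside (|z| ≥ r): ∅.
p(0) = 18, so log|p(0)| = log(18) = 2.8904.
Apply Jensen: I(r) = log|p(0)| + Σ_k log(r/|z_k|), summed over zeros inside |z| < r.
  log(r/|z_k|) for z_k = -3: log(8/3) = 0.9808
  log(r/|z_k|) for z_k = -6: log(8/6) = 0.2877
Sum over inside zeros: 1.2685.
I(r) = log|p(0)| + (inside sum) = 2.8904 + 1.2685 = 4.1589.
Closed form (all zeros inside, monic): I(r) = n·log(r) = 2·log(8) = 4.1589. ✓

I(r) ≈ 4.1589.


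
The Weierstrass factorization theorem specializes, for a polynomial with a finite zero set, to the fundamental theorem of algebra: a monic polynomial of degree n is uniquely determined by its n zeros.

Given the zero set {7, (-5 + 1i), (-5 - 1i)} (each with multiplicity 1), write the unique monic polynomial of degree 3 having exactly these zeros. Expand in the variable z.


The polynomial is p(z) = ∏_{α ∈ S} (z − α), where S = {7, (-5 + 1i), (-5 - 1i)}.
Expanding the product yields: p(z) = z^3 + 3·z^2 -44·z -182.
Note conjugate pairs combine to real quadratics: (z − (-5+1i))(z − (-5−1i)) = z² + 10z + 26.
The resulting polynomial has degree 3 and real coefficients as required.

p(z) = z^3 + 3·z^2 -44·z -182.
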